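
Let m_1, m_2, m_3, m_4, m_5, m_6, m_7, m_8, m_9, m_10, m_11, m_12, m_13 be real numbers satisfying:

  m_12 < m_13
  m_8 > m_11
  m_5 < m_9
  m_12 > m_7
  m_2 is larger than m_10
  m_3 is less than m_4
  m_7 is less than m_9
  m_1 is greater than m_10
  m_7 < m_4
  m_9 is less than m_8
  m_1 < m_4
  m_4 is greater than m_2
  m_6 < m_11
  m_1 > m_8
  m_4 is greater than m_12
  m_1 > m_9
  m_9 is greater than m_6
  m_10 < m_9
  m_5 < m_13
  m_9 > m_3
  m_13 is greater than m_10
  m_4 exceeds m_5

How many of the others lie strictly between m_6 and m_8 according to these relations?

The relations place m_6 below m_8. An element lies strictly between them when it is forced above m_6 and also forced below m_8.
Above m_6: {m_11, m_9, m_1, m_4}. Below m_8: {m_5, m_10, m_7, m_11, m_3, m_9}.
Intersection: {m_11, m_9} — 2.

2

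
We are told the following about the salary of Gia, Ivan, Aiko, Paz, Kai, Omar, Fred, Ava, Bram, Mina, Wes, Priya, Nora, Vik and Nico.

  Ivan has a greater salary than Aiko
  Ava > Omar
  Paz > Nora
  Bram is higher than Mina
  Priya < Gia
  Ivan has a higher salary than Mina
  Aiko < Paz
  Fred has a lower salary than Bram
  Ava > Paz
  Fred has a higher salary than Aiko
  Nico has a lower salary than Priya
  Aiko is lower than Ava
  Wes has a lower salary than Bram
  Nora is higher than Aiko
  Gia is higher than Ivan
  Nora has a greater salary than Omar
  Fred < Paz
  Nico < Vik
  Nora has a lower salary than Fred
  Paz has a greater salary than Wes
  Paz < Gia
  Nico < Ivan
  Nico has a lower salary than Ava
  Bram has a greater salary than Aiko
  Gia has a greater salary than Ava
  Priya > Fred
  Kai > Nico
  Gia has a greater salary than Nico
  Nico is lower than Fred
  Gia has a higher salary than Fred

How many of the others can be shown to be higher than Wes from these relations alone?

From Wes the given relations immediately reach Paz, Bram.
From those, Ava, Gia — 4 in total.
No other element is forced above Wes by the given relations, so the count is 4.

4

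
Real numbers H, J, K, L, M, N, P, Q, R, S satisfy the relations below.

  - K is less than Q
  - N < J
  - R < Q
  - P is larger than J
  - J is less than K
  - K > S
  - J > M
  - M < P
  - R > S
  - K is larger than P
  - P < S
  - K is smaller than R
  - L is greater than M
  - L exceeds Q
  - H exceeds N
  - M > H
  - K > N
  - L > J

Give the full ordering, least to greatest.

The consecutive links are each given: N < H; H < M; M < J; J < P; P < S; S < K; K < R; R < Q; Q < L.

N < H < M < J < P < S < K < R < Q < L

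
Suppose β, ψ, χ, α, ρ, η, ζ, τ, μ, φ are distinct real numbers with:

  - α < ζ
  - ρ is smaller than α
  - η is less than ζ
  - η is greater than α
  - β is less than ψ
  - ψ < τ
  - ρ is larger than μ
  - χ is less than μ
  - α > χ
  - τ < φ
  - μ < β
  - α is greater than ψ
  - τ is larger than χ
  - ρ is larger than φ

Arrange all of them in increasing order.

χ < μ < β < ψ < τ < φ < ρ < α < η < ζ

Each adjacent pair is fixed by a given relation: χ < μ; μ < β; β < ψ; ψ < τ; τ < φ; φ < ρ; ρ < α; α < η; η < ζ. Chaining them end to end gives the full order.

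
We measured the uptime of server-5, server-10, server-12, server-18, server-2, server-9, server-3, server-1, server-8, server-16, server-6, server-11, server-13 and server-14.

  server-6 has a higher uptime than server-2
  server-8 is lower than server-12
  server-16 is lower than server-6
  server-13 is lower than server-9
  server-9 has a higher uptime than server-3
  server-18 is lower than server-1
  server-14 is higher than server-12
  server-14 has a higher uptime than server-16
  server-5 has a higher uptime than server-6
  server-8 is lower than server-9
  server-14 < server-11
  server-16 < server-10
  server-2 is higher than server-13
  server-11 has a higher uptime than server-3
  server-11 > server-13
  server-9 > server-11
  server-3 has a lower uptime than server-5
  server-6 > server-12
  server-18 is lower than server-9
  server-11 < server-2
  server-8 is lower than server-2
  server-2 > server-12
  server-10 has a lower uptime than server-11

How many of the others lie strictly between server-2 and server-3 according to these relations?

Chaining upward from server-3 reaches: server-11, server-6, server-9, server-5.
Chaining downward from server-2 reaches: server-13, server-8, server-16, server-12, server-10, server-14, server-11.
Strictly between server-3 and server-2 are those in both lists: server-11 — 1 element.

1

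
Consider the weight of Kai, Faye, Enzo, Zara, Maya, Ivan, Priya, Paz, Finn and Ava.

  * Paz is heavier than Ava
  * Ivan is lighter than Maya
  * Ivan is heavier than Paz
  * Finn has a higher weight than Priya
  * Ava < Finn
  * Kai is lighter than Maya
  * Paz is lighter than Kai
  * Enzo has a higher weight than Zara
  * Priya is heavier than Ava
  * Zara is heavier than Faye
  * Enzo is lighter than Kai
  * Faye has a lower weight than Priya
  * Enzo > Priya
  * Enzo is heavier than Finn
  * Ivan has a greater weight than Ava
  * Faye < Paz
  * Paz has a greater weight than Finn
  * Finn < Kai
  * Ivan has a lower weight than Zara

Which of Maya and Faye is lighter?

Faye < Priya and Priya < Finn give Faye < Finn.
Then Finn < Paz extends the chain to Paz.
Then Paz < Ivan extends the chain to Ivan.
Then Ivan < Zara extends the chain to Zara.
With Zara < Enzo: Faye < Priya < Finn < Paz < Ivan < Zara < Enzo.
Then Enzo < Kai extends the chain to Kai.
With Kai < Maya: Faye < Priya < Finn < Paz < Ivan < Zara < Enzo < Kai < Maya.
So Faye < Maya; Faye is the lighter of the two.

Faye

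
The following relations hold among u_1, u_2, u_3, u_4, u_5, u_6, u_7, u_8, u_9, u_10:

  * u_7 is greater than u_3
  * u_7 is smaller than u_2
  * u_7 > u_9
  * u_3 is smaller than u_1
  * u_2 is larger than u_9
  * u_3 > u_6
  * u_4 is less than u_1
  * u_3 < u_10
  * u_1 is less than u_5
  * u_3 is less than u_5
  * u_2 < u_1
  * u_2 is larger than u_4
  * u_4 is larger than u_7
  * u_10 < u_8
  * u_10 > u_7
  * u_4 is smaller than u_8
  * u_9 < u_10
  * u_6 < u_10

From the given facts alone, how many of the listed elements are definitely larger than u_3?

From u_3 the given relations immediately reach u_7, u_10, u_1, u_5.
From those, u_4, u_2, u_8 — 7 in total.
No other element is forced above u_3 by the given relations, so the count is 7.

7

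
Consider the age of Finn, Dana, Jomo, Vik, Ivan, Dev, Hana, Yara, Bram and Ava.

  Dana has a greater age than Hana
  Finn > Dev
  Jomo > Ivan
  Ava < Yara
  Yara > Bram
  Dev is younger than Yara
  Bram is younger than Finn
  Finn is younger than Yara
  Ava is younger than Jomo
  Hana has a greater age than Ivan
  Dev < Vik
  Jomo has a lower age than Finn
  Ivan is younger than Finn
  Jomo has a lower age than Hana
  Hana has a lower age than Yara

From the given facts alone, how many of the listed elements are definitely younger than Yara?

From Yara the given relations immediately reach Ava, Bram, Dev, Hana, Finn.
From those, Ivan, Jomo — 7 in total.
Nothing else is reachable below Yara; 7 in all.

7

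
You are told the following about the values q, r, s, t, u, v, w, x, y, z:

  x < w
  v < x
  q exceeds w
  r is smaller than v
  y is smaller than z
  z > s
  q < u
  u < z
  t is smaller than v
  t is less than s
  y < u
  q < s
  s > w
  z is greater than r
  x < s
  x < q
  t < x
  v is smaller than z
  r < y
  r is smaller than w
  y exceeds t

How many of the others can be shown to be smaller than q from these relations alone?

5

The elements the relations force below q are t, r, v, x, w — no chain reaches any other.
That is 5.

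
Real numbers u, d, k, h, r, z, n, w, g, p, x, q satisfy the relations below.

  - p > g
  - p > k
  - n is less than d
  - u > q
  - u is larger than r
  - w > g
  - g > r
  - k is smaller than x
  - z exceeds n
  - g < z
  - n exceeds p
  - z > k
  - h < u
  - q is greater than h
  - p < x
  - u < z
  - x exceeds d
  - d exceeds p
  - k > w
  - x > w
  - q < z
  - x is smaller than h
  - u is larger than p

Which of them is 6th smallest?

n

Chaining the given pairs: r < g < w < k < p < n < d < x < h < q < u < z.
The 6th smallest is n.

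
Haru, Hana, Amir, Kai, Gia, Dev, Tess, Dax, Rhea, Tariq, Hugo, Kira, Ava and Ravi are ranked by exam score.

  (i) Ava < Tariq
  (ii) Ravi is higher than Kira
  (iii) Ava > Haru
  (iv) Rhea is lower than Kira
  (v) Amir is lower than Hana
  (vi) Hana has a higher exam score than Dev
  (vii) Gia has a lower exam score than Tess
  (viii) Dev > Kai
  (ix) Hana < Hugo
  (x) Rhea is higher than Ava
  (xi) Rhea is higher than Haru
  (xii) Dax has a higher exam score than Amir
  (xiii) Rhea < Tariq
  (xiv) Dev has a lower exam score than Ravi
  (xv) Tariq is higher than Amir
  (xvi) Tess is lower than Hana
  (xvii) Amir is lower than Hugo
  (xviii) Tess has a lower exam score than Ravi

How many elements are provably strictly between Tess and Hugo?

Chaining upward from Tess reaches: Ravi, Hana.
Chaining downward from Hugo reaches: Kai, Gia, Amir, Dev, Hana.
Strictly between Tess and Hugo are those in both lists: Hana — 1 element.

1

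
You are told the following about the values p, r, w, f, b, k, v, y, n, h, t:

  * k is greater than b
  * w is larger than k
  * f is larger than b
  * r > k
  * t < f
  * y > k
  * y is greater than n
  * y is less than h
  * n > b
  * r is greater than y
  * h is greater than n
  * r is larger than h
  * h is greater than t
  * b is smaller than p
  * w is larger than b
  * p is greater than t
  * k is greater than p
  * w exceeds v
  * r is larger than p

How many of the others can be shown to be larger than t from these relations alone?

Directly above t: p, f, h.
One step further: k, r (5 so far).
One step further: y, w (7 so far).
Nothing else is reachable above t; 7 in all.

7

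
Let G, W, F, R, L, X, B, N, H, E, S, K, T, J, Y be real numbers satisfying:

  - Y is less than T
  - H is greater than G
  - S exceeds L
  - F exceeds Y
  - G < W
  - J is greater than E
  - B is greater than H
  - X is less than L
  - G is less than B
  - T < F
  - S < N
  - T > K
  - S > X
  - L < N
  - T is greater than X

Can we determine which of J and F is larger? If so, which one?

undetermined

Following every chain through F: below F we get X, K, Y, T.
J is not reached, and no chain runs the other way from J to F.
So the given relations leave the order of F and J undetermined.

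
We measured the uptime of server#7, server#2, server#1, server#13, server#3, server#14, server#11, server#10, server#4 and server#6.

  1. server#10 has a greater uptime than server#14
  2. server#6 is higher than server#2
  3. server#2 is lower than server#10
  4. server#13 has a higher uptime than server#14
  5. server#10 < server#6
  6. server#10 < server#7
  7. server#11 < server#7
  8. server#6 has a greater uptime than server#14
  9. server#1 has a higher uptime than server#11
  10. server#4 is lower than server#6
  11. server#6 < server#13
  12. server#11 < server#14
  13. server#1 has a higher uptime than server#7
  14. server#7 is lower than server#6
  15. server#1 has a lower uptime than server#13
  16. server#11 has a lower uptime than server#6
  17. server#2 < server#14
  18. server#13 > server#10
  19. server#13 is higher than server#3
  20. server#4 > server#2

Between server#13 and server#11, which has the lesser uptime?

server#11

Chaining the given relations: server#11 < server#14 < server#10 < server#7 < server#1 < server#13.
So server#11 < server#13; server#11 is the lower of the two.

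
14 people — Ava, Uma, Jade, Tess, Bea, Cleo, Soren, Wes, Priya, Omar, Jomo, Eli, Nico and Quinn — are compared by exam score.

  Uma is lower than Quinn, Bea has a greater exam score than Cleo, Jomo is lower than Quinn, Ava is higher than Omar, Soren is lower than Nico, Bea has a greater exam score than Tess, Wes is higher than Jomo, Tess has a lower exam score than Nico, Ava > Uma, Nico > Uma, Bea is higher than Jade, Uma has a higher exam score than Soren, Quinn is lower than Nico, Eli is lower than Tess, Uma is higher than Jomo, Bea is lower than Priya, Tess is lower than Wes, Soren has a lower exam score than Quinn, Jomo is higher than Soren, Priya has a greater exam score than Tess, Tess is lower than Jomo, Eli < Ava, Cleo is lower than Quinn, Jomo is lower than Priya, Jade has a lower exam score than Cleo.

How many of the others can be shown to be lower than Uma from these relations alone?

4

From Uma the given relations immediately reach Soren, Jomo.
From those, Tess — 3 in total.
From those, Eli — 4 in total.
Nothing else is reachable below Uma; 4 in all.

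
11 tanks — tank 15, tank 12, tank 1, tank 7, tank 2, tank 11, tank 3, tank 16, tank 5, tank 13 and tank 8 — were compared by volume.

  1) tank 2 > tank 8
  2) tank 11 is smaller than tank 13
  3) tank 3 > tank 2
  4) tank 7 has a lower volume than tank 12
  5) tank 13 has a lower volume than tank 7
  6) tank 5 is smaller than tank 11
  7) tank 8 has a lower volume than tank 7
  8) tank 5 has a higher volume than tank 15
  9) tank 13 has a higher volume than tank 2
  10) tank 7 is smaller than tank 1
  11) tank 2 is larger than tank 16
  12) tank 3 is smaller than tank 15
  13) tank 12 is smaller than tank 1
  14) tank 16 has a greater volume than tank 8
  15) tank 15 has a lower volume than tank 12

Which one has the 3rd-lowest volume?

The consecutive relations fix a unique order: tank 8 < tank 16 < tank 2 < tank 3 < tank 15 < tank 5 < tank 11 < tank 13 < tank 7 < tank 12 < tank 1.
Counting 3 from the smallest end gives tank 2.

tank 2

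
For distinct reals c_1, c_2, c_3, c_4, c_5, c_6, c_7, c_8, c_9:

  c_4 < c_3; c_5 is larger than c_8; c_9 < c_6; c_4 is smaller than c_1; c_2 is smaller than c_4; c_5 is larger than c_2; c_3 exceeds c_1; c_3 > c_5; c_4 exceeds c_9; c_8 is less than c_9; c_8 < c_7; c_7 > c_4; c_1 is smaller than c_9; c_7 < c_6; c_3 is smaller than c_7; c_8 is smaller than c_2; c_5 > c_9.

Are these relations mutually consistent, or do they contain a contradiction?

We have c_9 < c_4 stated directly, yet also c_4 < c_1 < c_9 by chaining the others — so c_4 < c_9. Contradiction.

inconsistent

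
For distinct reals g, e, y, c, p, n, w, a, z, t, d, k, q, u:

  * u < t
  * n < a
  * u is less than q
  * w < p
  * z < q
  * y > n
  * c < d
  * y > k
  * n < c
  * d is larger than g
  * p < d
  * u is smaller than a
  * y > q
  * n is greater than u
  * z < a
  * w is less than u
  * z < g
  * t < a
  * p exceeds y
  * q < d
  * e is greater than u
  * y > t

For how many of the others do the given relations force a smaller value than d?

The elements the relations force below d are k, w, u, t, z, q, n, y, p, g, c — no chain reaches any other.
That is 11.

11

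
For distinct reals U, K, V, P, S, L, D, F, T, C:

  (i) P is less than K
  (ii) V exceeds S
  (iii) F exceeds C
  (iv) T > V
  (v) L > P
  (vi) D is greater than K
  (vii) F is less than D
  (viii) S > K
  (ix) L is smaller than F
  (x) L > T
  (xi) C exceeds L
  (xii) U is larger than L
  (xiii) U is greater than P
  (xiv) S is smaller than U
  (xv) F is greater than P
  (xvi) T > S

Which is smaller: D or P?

P

Chaining the given relations: P < K < S < V < T < L < C < F < D.
So P < D; P is the smaller of the two.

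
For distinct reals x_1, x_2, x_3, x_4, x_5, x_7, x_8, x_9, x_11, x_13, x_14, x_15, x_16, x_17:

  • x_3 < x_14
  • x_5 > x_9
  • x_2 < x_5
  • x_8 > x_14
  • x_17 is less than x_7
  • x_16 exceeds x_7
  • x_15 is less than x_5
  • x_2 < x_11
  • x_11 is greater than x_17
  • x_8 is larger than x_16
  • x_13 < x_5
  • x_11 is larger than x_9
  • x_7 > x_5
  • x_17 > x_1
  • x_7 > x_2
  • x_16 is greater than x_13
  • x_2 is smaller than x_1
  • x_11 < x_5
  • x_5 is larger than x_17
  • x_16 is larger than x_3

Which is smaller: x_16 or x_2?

x_2

x_2 < x_1 < x_17 < x_11 < x_5 < x_7 < x_16, by transitivity through x_1, x_17, x_11, x_5, x_7.
So x_2 < x_16; x_2 is the smaller of the two.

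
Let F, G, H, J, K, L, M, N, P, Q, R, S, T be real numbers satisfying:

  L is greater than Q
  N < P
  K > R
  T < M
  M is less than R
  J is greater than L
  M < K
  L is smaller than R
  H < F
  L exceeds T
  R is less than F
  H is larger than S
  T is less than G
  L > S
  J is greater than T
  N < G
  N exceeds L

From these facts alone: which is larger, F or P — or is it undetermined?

undetermined

Following every chain through P: below P we get T, S, Q, L, N.
F is not reached, and no chain runs the other way from F to P.
So the given relations leave the order of P and F undetermined.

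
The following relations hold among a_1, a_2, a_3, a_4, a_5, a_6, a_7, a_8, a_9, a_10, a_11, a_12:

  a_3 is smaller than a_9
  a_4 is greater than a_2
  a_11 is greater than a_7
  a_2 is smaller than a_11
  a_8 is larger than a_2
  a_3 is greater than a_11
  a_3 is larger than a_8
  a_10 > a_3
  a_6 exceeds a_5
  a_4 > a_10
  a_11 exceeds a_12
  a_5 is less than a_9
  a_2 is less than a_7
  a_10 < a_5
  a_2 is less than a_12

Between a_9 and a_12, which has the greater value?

a_12 < a_11 < a_3 < a_10 < a_5 < a_9, by transitivity through a_11, a_3, a_10, a_5.
So a_12 < a_9; a_9 is the larger of the two.

a_9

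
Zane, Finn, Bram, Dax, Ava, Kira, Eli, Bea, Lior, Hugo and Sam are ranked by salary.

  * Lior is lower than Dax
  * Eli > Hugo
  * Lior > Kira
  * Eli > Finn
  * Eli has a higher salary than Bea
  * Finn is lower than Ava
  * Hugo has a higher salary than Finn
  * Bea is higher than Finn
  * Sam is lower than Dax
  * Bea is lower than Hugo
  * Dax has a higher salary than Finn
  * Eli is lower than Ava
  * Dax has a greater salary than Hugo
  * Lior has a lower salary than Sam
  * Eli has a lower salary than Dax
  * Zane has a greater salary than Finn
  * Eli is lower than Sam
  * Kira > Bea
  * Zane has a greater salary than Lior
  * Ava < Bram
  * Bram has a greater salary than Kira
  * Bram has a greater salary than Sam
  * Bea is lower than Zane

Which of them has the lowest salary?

Chaining upward from Finn: directly above it, Bea, Hugo, Eli, Ava, Zane, Dax; then Kira, Sam, Bram; then Lior.
That covers every other element, and nothing is given below Finn, so Finn is the lowest salary.

Finn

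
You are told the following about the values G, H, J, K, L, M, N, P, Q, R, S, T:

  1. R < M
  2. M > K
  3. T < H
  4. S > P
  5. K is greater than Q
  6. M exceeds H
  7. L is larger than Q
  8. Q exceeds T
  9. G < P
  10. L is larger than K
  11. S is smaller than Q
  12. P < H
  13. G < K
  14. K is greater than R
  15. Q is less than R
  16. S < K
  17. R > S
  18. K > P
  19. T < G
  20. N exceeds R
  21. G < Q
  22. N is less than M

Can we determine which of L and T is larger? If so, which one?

L

The relevant relations are T < G; G < P; P < S; S < Q; Q < R; R < K; K < L.
Chaining these gives T < G < P < S < Q < R < K < L.
So L is larger.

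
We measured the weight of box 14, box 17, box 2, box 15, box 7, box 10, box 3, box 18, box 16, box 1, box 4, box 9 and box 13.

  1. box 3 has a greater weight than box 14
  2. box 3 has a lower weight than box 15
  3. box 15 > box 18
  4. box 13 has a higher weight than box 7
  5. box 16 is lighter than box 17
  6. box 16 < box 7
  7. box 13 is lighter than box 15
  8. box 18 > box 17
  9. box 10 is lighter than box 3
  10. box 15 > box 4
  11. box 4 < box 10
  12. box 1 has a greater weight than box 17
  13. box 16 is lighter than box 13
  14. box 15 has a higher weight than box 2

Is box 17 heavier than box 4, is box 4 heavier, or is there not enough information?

Following every chain through box 17: above box 17 we get box 18, box 1, box 15; below box 17 we get box 16.
box 4 is not reached, and no chain runs the other way from box 4 to box 17.
So the given relations leave the order of box 17 and box 4 undetermined.

undetermined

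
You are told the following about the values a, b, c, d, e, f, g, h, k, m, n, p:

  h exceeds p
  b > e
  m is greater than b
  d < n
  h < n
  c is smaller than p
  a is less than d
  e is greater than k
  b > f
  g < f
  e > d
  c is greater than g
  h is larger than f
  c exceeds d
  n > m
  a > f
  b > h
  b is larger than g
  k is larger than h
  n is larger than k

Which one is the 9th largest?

Chaining the given pairs: g < f < a < d < c < p < h < k < e < b < m < n.
The 9th largest is d.

d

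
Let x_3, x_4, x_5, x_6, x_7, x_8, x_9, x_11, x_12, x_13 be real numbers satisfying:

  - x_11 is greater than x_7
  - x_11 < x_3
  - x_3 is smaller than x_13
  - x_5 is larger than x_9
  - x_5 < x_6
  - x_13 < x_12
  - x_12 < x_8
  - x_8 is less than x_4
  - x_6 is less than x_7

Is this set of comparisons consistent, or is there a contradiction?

consistent

Every relation is compatible with x_9 < x_5 < x_6 < x_7 < x_11 < x_3 < x_13 < x_12 < x_8 < x_4; the set is consistent.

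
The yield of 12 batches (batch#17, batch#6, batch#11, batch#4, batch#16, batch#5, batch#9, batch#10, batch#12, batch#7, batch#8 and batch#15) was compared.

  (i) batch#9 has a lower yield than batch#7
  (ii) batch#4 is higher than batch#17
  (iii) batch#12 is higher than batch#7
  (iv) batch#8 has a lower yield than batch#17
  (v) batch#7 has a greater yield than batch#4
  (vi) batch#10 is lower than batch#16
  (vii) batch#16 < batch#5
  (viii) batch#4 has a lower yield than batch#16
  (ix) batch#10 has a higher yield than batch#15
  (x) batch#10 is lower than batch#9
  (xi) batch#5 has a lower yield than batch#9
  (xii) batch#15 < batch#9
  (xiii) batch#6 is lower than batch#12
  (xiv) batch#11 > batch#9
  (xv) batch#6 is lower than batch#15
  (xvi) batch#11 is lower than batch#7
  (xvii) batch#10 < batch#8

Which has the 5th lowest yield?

batch#17

Chaining the given pairs: batch#6 < batch#15 < batch#10 < batch#8 < batch#17 < batch#4 < batch#16 < batch#5 < batch#9 < batch#11 < batch#7 < batch#12.
The 5th smallest is batch#17.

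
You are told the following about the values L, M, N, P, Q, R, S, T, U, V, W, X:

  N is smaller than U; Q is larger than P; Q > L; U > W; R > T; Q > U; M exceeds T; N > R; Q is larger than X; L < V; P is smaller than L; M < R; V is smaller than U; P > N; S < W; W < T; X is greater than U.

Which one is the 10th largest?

Chaining the given pairs: S < W < T < M < R < N < P < L < V < U < X < Q.
Counting 10 from the largest end gives T.

T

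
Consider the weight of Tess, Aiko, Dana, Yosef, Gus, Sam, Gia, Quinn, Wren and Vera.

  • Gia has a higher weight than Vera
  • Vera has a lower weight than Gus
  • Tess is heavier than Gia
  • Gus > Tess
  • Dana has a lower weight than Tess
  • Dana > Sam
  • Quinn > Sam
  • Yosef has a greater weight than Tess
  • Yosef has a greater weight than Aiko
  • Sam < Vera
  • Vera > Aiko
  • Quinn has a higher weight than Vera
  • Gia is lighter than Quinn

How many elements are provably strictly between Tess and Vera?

1

The relations place Vera below Tess. An element lies strictly between them when it is forced above Vera and also forced below Tess.
Above Vera: {Gia, Quinn, Gus, Yosef}. Below Tess: {Aiko, Sam, Gia, Dana}.
Intersection: {Gia} — 1.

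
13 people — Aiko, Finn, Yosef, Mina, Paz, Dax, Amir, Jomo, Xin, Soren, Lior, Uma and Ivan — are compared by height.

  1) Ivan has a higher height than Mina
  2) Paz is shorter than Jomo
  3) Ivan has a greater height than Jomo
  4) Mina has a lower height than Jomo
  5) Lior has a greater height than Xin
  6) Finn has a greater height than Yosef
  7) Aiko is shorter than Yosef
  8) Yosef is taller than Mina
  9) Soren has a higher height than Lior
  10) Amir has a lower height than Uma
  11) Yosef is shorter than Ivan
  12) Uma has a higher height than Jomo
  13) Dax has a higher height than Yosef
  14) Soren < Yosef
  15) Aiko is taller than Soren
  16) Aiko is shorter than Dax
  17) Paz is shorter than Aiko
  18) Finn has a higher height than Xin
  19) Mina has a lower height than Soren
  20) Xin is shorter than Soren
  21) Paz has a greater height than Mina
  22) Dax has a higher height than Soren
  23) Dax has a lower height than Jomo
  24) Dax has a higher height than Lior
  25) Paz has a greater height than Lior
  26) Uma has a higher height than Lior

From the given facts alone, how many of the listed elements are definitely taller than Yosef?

Directly above Yosef: Dax, Finn, Ivan.
One step further: Jomo (4 so far).
One step further: Uma (5 so far).
No other element is forced above Yosef by the given relations, so the count is 5.

5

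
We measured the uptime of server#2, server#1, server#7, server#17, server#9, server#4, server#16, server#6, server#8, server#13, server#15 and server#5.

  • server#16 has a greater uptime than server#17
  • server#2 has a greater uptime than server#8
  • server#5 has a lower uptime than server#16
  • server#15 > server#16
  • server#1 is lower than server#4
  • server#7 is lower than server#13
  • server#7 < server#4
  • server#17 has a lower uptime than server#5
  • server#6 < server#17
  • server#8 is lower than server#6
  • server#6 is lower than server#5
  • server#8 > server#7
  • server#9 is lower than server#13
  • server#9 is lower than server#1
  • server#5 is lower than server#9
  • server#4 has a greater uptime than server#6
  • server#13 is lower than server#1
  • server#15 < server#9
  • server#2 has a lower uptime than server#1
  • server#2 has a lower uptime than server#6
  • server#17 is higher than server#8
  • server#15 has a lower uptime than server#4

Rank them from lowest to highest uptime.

The consecutive links are each given: server#7 < server#8; server#8 < server#2; server#2 < server#6; server#6 < server#17; server#17 < server#5; server#5 < server#16; server#16 < server#15; server#15 < server#9; server#9 < server#13; server#13 < server#1; server#1 < server#4.

server#7 < server#8 < server#2 < server#6 < server#17 < server#5 < server#16 < server#15 < server#9 < server#13 < server#1 < server#4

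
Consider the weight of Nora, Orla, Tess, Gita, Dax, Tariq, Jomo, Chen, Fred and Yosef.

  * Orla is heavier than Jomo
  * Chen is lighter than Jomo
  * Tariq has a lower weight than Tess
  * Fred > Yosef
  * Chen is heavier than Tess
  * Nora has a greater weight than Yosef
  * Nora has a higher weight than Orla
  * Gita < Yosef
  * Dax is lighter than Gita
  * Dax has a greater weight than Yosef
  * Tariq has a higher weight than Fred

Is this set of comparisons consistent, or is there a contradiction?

We have Yosef < Dax stated directly, yet also Dax < Gita < Yosef by chaining the others — so Dax < Yosef. Contradiction.

inconsistent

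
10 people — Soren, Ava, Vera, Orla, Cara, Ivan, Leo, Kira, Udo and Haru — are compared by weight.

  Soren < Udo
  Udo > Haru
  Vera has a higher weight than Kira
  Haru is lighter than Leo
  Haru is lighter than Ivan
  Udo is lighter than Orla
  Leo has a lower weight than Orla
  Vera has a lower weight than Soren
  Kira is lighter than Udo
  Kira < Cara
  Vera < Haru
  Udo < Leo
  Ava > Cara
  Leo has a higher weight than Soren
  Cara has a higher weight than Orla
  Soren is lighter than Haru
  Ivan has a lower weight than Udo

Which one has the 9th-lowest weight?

Chaining the given pairs: Kira < Vera < Soren < Haru < Ivan < Udo < Leo < Orla < Cara < Ava.
The 9th smallest is Cara.

Cara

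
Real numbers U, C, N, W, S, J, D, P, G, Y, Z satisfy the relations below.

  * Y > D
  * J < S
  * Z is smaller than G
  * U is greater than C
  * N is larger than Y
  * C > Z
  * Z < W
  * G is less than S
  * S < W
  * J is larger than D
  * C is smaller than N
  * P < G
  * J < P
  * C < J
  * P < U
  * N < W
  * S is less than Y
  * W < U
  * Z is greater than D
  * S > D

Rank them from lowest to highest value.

D < Z < C < J < P < G < S < Y < N < W < U

The consecutive links are each given: D < Z; Z < C; C < J; J < P; P < G; G < S; S < Y; Y < N; N < W; W < U.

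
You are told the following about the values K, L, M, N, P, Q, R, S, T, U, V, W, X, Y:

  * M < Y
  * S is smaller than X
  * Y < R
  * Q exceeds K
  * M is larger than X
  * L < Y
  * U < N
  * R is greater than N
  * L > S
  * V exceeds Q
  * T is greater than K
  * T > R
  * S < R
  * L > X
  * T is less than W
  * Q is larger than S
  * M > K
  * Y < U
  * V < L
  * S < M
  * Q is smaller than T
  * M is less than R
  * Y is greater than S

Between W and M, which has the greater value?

M < Y and Y < U give M < U.
Then U < N extends the chain to N.
Then N < R extends the chain to R.
Then R < T extends the chain to T.
Then T < W extends the chain to W.
So M < W; W is the larger of the two.

W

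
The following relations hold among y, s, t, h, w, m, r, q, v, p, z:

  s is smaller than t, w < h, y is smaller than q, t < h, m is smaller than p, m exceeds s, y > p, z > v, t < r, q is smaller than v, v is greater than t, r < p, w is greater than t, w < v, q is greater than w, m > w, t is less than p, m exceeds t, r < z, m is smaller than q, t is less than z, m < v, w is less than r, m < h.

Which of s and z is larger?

z

s < t and t < w give s < w.
With w < m: s < t < w < m.
With m < p: s < t < w < m < p.
With p < y: s < t < w < m < p < y.
With y < q: s < t < w < m < p < y < q.
Then q < v extends the chain to v.
Then v < z extends the chain to z.
So s < z; z is the larger of the two.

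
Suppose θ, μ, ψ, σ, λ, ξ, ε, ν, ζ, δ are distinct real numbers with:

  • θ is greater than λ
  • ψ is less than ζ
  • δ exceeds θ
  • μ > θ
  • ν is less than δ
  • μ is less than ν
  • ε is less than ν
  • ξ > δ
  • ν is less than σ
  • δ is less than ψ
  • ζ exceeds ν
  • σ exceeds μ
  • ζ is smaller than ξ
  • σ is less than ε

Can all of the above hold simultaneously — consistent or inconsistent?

Chaining the given relations yields σ < ε < ν, so σ < ν. But one relation states ν < σ. These cannot both hold.

inconsistent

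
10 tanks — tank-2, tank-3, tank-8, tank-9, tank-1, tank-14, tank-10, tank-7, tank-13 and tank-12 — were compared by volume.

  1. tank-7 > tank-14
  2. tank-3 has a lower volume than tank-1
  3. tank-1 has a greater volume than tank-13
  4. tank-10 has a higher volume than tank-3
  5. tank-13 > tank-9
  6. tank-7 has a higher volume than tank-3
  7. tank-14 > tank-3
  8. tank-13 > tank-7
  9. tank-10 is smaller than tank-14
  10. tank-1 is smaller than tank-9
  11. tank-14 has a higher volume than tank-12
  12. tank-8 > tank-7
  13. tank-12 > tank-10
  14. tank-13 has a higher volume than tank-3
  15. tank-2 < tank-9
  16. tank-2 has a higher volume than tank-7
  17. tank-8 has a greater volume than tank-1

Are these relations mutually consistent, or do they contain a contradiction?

Chaining the given relations yields tank-9 < tank-13 < tank-1, so tank-9 < tank-1. But one relation states tank-1 < tank-9. These cannot both hold.

inconsistent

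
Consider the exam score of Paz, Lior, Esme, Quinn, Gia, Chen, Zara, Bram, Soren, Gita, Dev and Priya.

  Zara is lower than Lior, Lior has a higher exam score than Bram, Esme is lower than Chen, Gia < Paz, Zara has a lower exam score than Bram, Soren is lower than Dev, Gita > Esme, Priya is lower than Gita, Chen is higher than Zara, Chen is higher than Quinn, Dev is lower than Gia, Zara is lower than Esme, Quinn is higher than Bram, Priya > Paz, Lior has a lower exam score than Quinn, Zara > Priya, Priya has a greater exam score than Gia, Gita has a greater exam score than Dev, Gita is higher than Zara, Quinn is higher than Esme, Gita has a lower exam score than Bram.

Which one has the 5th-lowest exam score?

Priya

The consecutive relations fix a unique order: Soren < Dev < Gia < Paz < Priya < Zara < Esme < Gita < Bram < Lior < Quinn < Chen.
The 5th smallest is Priya.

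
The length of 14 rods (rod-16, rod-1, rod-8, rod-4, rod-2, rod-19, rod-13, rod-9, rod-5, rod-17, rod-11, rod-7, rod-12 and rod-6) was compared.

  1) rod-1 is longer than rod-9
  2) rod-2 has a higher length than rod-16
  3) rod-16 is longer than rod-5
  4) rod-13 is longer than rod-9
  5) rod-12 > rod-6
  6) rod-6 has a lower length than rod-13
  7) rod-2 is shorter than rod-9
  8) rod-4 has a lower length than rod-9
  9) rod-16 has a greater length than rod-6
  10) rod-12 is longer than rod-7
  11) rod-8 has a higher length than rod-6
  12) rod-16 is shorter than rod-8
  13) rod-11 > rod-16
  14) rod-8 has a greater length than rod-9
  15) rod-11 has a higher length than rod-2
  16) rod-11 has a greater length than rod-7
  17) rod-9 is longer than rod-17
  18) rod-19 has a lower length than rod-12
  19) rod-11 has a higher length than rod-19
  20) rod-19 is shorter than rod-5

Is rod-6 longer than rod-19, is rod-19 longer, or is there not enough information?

undetermined

Following every chain through rod-19: above rod-19 we get rod-5, rod-16, rod-2, rod-11, rod-9, rod-1, rod-12, rod-13, rod-8.
rod-6 is not reached, and no chain runs the other way from rod-6 to rod-19.
So the given relations leave the order of rod-19 and rod-6 undetermined.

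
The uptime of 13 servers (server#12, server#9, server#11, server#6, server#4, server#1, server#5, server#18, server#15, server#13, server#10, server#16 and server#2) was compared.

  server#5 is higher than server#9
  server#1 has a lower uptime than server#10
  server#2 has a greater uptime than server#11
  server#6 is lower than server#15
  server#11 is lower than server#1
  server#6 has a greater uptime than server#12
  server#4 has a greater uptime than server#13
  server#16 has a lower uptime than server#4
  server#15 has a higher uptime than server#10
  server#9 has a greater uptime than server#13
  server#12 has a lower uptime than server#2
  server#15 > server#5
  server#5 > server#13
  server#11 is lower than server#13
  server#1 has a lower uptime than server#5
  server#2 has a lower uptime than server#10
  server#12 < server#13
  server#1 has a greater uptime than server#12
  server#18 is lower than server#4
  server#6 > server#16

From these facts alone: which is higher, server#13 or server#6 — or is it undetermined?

undetermined

Following every chain through server#6: above server#6 we get server#15; below server#6 we get server#16, server#12.
server#13 is not reached, and no chain runs the other way from server#13 to server#6.
So the given relations leave the order of server#6 and server#13 undetermined.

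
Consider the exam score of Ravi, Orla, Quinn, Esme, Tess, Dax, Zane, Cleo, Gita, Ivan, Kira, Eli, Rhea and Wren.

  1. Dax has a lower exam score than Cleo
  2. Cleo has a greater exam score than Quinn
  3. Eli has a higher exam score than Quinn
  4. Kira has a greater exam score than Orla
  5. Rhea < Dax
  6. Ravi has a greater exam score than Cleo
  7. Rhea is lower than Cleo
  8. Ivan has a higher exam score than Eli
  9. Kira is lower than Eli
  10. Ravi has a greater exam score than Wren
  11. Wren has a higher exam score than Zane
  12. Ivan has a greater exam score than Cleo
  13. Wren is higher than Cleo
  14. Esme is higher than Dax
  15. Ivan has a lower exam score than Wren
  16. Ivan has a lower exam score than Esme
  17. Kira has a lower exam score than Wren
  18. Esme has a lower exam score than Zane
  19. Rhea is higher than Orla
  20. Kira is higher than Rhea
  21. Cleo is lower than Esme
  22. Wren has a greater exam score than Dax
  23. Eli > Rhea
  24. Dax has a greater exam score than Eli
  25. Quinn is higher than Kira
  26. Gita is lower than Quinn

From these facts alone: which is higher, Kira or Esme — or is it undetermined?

Kira < Quinn and Quinn < Eli give Kira < Eli.
Then Eli < Dax extends the chain to Dax.
With Dax < Cleo: Kira < Quinn < Eli < Dax < Cleo.
With Cleo < Ivan: Kira < Quinn < Eli < Dax < Cleo < Ivan.
Then Ivan < Esme extends the chain to Esme.
So Esme is higher.

Esme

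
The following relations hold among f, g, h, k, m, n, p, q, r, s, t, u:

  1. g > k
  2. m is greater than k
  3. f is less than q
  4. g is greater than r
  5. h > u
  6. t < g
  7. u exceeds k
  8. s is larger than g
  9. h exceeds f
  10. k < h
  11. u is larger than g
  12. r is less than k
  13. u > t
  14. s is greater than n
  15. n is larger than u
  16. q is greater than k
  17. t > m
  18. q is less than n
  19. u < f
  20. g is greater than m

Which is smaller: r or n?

r < k and k < m give r < m.
With m < t: r < k < m < t.
Then t < g extends the chain to g.
With g < u: r < k < m < t < g < u.
With u < f: r < k < m < t < g < u < f.
With f < q: r < k < m < t < g < u < f < q.
Then q < n extends the chain to n.
So r < n; r is the smaller of the two.

r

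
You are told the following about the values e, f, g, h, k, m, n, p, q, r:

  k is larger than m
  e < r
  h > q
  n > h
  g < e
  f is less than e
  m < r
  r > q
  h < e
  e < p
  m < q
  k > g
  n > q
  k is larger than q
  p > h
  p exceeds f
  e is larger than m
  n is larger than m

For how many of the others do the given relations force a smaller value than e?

From e the given relations immediately reach f, m, h, g.
From those, q — 5 in total.
Nothing else is reachable below e; 5 in all.

5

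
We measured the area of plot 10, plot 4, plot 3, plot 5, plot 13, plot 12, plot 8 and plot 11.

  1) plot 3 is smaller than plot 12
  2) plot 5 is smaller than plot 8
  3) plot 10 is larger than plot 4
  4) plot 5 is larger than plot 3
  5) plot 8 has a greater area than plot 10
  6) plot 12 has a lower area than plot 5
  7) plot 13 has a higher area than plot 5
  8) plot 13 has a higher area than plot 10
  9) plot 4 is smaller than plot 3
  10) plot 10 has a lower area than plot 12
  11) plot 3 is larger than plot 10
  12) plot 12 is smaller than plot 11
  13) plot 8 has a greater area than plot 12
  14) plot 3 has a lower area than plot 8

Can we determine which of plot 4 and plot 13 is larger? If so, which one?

plot 13

Link the given pairs in sequence: plot 4 < plot 3; plot 3 < plot 12; plot 12 < plot 5; plot 5 < plot 13.
Together: plot 4 < plot 3 < plot 12 < plot 5 < plot 13.
So plot 13 is larger.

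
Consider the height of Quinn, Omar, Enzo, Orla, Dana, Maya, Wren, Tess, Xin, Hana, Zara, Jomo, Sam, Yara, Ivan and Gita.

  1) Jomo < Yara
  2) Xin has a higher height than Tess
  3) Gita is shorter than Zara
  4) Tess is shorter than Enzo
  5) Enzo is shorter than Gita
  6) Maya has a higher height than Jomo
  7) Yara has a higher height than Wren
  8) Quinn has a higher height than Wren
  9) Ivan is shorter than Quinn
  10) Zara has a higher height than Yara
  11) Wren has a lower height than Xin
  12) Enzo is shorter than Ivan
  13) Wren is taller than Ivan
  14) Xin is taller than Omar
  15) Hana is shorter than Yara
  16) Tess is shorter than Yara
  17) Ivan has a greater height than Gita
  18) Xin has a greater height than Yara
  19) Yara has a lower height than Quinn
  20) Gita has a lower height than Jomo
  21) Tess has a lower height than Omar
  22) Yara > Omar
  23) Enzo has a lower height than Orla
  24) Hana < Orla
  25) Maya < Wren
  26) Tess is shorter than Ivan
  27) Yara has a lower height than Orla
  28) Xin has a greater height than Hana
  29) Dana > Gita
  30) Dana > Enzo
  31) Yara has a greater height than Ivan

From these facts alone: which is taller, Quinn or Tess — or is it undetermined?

Quinn

Tess < Enzo and Enzo < Gita give Tess < Gita.
Then Gita < Jomo extends the chain to Jomo.
Then Jomo < Maya extends the chain to Maya.
Then Maya < Wren extends the chain to Wren.
Then Wren < Yara extends the chain to Yara.
Then Yara < Quinn extends the chain to Quinn.
So Quinn is taller.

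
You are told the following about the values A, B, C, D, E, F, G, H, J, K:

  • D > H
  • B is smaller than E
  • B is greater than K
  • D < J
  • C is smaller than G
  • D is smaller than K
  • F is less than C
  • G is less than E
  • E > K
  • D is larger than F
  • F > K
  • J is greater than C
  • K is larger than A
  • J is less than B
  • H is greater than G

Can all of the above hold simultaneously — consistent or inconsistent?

Chaining the given relations yields K < F < C < G < H < D, so K < D. But one relation states D < K. These cannot both hold.

inconsistent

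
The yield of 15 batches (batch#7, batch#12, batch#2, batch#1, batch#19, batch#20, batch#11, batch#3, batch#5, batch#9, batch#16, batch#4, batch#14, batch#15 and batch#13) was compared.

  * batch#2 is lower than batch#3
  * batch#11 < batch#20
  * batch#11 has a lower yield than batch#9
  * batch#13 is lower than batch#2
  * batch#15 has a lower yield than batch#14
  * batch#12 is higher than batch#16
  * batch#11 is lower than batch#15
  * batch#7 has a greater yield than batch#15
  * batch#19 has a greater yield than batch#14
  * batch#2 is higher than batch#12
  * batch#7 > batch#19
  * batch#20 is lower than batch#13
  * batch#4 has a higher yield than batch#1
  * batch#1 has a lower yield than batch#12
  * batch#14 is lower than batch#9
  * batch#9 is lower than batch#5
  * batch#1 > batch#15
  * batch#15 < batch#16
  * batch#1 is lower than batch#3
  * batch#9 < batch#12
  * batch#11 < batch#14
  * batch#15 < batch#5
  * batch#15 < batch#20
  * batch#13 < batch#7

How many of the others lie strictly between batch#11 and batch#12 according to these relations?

Chaining upward from batch#11 reaches: batch#15, batch#14, batch#1, batch#16, batch#4, batch#20, batch#13, batch#9, batch#5, batch#19, batch#2, batch#7, batch#3.
Chaining downward from batch#12 reaches: batch#15, batch#14, batch#1, batch#16, batch#9.
Strictly between batch#11 and batch#12 are those in both lists: batch#15, batch#14, batch#1, batch#16, batch#9 — 5 elements.

5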